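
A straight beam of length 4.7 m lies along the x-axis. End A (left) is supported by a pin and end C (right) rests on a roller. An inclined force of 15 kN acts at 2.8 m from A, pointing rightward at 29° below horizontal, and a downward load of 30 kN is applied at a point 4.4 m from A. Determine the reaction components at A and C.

A_x = -13.12 kN, A_y = 4.855 kN, C_y = 32.42 kN

Moments about A: C_y·4.7 − 15·sin29°·2.8 − 30·4.4 = 0 → C_y = 152.362/4.7 = 32.4174 ≈ 32.42 kN.
ΣF_y = 0: A_y + 32.4174 − 15·sin29° − 30 = 0 → A_y = 4.855 kN.
ΣF_x = 0: A_x + 15·cos29° = 0 → A_x = -13.12 kN.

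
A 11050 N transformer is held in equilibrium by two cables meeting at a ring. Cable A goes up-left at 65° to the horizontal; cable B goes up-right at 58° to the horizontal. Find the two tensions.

T_A = 6982 N, T_B = 5568 N

ΣF_x = 0: −T_A·cos65° + T_B·cos58° = 0 → T_B = 0.797514·T_A.
ΣF_y = 0: T_A·sin65° + T_B·sin58° = 11050.
Substitute: T_A·(0.906308 + 0.797514·0.848048) = 11050 → T_A = 6982.01 ≈ 6982 N.
Then T_B = 0.797514 × 6982.01 = 5568 N.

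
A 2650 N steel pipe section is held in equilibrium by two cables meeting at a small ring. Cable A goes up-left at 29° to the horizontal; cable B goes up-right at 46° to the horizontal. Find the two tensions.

T_A = 1906 N, T_B = 2400 N

ΣF_x = 0: −T_A·cos29° + T_B·cos46° = 0 → T_B = 1.25906·T_A.
ΣF_y = 0: T_A·sin29° + T_B·sin46° = 2650.
Substitute: T_A·(0.48481 + 1.25906·0.71934) = 2650 → T_A = 1905.79 ≈ 1906 N.
Then T_B = 1.25906 × 1905.79 = 2400 N.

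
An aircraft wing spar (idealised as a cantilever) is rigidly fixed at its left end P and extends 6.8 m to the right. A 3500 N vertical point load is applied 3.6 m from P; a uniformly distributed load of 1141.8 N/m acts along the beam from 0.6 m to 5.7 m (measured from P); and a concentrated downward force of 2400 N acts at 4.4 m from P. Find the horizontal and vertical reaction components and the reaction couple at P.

P_x = 0, P_y = 11720 N, M_P = 41500 N·m

Resultant of the distributed load: 1141.8 × 5.1 = 5823.18 N at 3.15 m from P.
ΣF_x = 0: P_x = 0.
ΣF_y = 0: P_y − 3500 − 1141.8·5.1 − 2400 = 0 → P_y = 11720 N.
ΣM about P: M_P − 3500·3.6 − (1141.8·5.1)·3.15 − 2400·4.4 = 0 → M_P = 41500 N·m.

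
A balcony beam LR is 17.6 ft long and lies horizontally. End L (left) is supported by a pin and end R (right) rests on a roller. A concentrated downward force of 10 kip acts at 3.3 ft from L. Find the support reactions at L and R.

L_x = 0, L_y = 8.125 kip, R_y = 1.875 kip

Taking moments about L: R_y·17.6 − 10·3.3 = 0 → R_y = 33/17.6 = 1.875 kip.
ΣF_y = 0: L_y + 1.875 − 10 = 0 → L_y = 8.125 kip.
ΣF_x = 0: no horizontal applied forces, so L_x = 0.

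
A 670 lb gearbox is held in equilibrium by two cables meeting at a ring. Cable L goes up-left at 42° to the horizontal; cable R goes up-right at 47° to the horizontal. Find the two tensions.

ΣF_x = 0: −T_L·cos42° + T_R·cos47° = 0 → T_R = 1.08966·T_L.
ΣF_y = 0: T_L·sin42° + T_R·sin47° = 670.
Substitute: T_L·(0.669131 + 1.08966·0.731354) = 670 → T_L = 457.008 ≈ 457.0 lb.
Then T_R = 1.08966 × 457.008 = 498.0 lb.

T_L = 457.0 lb, T_R = 498.0 lb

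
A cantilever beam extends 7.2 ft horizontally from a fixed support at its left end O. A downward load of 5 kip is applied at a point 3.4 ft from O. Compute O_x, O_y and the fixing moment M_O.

O_x = 0, O_y = 5.000 kip, M_O = 17.00 kip·ft

ΣF_x = 0: O_x = 0.
ΣF_y = 0: O_y − 5 = 0 → O_y = 5.000 kip.
ΣM about O: M_O − 5·3.4 = 0 → M_O = 17.00 kip·ft.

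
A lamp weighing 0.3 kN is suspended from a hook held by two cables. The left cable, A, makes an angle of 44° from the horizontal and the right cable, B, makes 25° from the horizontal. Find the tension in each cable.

T_A = 0.2912 kN, T_B = 0.2312 kN

ΣF_x = 0: −T_A·cos44° + T_B·cos25° = 0 → T_B = 0.793704·T_A.
ΣF_y = 0: T_A·sin44° + T_B·sin25° = 0.3.
Substitute: T_A·(0.694658 + 0.793704·0.422618) = 0.3 → T_A = 0.291236 ≈ 0.2912 kN.
Then T_B = 0.793704 × 0.291236 = 0.2312 kN.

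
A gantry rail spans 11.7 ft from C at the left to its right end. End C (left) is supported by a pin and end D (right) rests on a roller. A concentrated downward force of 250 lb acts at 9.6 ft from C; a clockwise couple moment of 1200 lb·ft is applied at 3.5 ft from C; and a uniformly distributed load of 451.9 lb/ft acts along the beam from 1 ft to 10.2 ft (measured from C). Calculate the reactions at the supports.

C_x = 0, C_y = 2110 lb, D_y = 2298 lb

Resultant of the distributed load: 451.9 × 9.2 = 4157.48 lb at 5.6 ft from C.
Taking moments about C: D_y·11.7 − 250·9.6 − 1200 − (451.9·9.2)·5.6 = 0 → D_y = 26881.888/11.7 = 2297.6 ≈ 2298 lb.
ΣF_y = 0: C_y + 2297.6 − 250 − 451.9·9.2 = 0 → C_y = 2110 lb.
ΣF_x = 0: no horizontal applied forces, so C_x = 0.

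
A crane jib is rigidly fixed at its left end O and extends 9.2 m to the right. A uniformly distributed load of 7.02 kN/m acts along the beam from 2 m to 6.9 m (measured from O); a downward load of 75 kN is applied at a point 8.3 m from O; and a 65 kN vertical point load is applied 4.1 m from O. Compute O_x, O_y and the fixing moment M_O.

Resultant of the distributed load: 7.02 × 4.9 = 34.398 kN at 4.45 m from O.
ΣF_x = 0: O_x = 0.
ΣF_y = 0: O_y − 7.02·4.9 − 75 − 65 = 0 → O_y = 174.4 kN.
ΣM about O: M_O − (7.02·4.9)·4.45 − 75·8.3 − 65·4.1 = 0 → M_O = 1042 kN·m.

O_x = 0, O_y = 174.4 kN, M_O = 1042 kN·m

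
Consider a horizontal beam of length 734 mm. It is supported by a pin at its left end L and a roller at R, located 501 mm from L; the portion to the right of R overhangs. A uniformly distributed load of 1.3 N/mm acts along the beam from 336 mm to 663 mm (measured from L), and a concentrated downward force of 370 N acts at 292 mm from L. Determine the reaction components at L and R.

Resultant of the distributed load: 1.3 × 327 = 425.1 N at 499.5 mm from L.
Taking moments about L: R_y·501 − (1.3·327)·499.5 − 370·292 = 0 → R_y = 320377.45/501 = 639.476 ≈ 639.5 N.
ΣF_y = 0: L_y + 639.476 − 1.3·327 − 370 = 0 → L_y = 155.6 N.
ΣF_x = 0: no horizontal applied forces, so L_x = 0.

L_x = 0, L_y = 155.6 N, R_y = 639.5 N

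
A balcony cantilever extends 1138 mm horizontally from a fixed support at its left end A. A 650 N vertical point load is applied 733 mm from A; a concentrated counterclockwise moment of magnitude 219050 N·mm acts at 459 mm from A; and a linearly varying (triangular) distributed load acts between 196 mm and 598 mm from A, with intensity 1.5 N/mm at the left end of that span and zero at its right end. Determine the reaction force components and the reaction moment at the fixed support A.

Resultant of the triangular load: ½ × 1.5 × 402 = 301.5 N, acting at 330 mm from A (one-third of the span from the peak).
ΣF_x = 0: A_x = 0.
ΣF_y = 0: A_y − 650 − ½·1.5·402 = 0 → A_y = 951.5 N.
ΣM about A: M_A − 650·733 + 219050 − (½·1.5·402)·330 = 0 → M_A = 356900 N·mm.

A_x = 0, A_y = 951.5 N, M_A = 356900 N·mm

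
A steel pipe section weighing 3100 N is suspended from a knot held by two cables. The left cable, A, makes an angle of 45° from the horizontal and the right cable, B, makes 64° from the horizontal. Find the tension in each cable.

T_A = 1437 N, T_B = 2318 N

ΣF_x = 0: −T_A·cos45° + T_B·cos64° = 0 → T_B = 1.61303·T_A.
ΣF_y = 0: T_A·sin45° + T_B·sin64° = 3100.
Substitute: T_A·(0.707107 + 1.61303·0.898794) = 3100 → T_A = 1437.26 ≈ 1437 N.
Then T_B = 1.61303 × 1437.26 = 2318 N.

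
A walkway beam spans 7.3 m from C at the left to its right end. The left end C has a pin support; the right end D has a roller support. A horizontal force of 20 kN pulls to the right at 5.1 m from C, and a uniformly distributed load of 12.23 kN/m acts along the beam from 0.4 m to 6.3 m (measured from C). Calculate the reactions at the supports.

C_x = -20.00 kN, C_y = 39.04 kN, D_y = 33.11 kN

Resultant of the distributed load: 12.23 × 5.9 = 72.157 kN at 3.35 m from C.
Taking moments about C: D_y·7.3 − (12.23·5.9)·3.35 = 0 → D_y = 241.72595/7.3 = 33.1131 ≈ 33.11 kN.
ΣF_y = 0: C_y + 33.1131 − 12.23·5.9 = 0 → C_y = 39.04 kN.
ΣF_x = 0: C_x + 20 = 0 → C_x = -20.00 kN.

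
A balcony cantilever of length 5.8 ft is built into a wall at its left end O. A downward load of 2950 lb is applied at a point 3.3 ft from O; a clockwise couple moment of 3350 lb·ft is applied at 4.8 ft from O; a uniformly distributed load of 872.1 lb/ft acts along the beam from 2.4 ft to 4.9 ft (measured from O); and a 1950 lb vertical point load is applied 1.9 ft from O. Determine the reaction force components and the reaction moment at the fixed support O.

O_x = 0, O_y = 7080 lb, M_O = 24750 lb·ft

Resultant of the distributed load: 872.1 × 2.5 = 2180.25 lb at 3.65 ft from O.
ΣF_x = 0: O_x = 0.
ΣF_y = 0: O_y − 2950 − 872.1·2.5 − 1950 = 0 → O_y = 7080 lb.
ΣM about O: M_O − 2950·3.3 − 3350 − (872.1·2.5)·3.65 − 1950·1.9 = 0 → M_O = 24750 lb·ft.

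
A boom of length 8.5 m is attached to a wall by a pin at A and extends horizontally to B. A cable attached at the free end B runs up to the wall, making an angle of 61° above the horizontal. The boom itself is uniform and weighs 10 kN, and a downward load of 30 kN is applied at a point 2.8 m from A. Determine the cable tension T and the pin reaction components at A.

T = 17.02 kN, A_x = 8.249 kN, A_y = 25.12 kN

ΣM about A: T·sin61°·8.5 − 10·4.25 − 30·2.8 = 0 → T = 126.5/(8.5·0.87462) = 17.0158 ≈ 17.02 kN.
ΣF_x = 0: A_x − T·cos61° = 0 → A_x = 17.0158 × 0.48481 = 8.249 kN.
ΣF_y = 0: A_y + T·sin61° − 10 − 30 = 0 → A_y = 40 − 17.0158 × 0.87462 = 25.12 kN.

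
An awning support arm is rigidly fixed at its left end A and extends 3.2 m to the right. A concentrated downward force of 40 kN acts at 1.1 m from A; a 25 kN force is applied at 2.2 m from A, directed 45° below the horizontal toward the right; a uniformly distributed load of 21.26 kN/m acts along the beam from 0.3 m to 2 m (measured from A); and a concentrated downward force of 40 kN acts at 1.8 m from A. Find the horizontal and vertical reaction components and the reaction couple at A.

Resultant of the distributed load: 21.26 × 1.7 = 36.142 kN at 1.15 m from A.
ΣF_x = 0: A_x + 25·cos45° = 0 → A_x = -17.68 kN.
ΣF_y = 0: A_y − 40 − 25·sin45° − 21.26·1.7 − 40 = 0 → A_y = 133.8 kN.
ΣM about A: M_A − 40·1.1 − 25·sin45°·2.2 − (21.26·1.7)·1.15 − 40·1.8 = 0 → M_A = 196.5 kN·m.

A_x = -17.68 kN, A_y = 133.8 kN, M_A = 196.5 kN·m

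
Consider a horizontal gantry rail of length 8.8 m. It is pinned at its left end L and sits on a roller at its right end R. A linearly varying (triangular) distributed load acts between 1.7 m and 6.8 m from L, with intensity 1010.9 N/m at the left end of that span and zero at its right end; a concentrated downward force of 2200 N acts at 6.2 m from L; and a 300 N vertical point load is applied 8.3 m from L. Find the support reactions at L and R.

Resultant of the triangular load: ½ × 1010.9 × 5.1 = 2577.795 N, acting at 3.4 m from L (one-third of the span from the peak).
Taking moments about L: R_y·8.8 − (½·1010.9·5.1)·3.4 − 2200·6.2 − 300·8.3 = 0 → R_y = 24894.503/8.8 = 2828.92 ≈ 2829 N.
ΣF_y = 0: L_y + 2828.92 − ½·1010.9·5.1 − 2200 − 300 = 0 → L_y = 2249 N.
ΣF_x = 0: no horizontal applied forces, so L_x = 0.

L_x = 0, L_y = 2249 N, R_y = 2829 N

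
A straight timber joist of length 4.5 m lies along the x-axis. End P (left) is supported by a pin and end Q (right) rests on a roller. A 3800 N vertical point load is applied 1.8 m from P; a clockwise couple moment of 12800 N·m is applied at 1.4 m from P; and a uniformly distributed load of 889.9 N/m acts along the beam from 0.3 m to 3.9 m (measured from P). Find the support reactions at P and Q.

P_x = 0, P_y = 1144 N, Q_y = 5859 N

Resultant of the distributed load: 889.9 × 3.6 = 3203.64 N at 2.1 m from P.
Moments about P: Q_y·4.5 − 3800·1.8 − 12800 − (889.9·3.6)·2.1 = 0 → Q_y = 26367.644/4.5 = 5859.48 ≈ 5859 N.
ΣF_y = 0: P_y + 5859.48 − 3800 − 889.9·3.6 = 0 → P_y = 1144 N.
ΣF_x = 0: no horizontal applied forces, so P_x = 0.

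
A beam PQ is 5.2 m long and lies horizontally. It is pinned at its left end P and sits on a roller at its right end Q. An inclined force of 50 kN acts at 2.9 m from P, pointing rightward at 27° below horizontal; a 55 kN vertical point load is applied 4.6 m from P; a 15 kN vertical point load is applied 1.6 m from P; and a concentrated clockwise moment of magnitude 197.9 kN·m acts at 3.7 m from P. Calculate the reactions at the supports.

ΣM about P: Q_y·5.2 − 50·sin27°·2.9 − 55·4.6 − 15·1.6 − 197.9 = 0 → Q_y = 540.729/5.2 = 103.986 ≈ 104.0 kN.
ΣF_y = 0: P_y + 103.986 − 50·sin27° − 55 − 15 = 0 → P_y = -11.29 kN.
ΣF_x = 0: P_x + 50·cos27° = 0 → P_x = -44.55 kN.

P_x = -44.55 kN, P_y = -11.29 kN, Q_y = 104.0 kN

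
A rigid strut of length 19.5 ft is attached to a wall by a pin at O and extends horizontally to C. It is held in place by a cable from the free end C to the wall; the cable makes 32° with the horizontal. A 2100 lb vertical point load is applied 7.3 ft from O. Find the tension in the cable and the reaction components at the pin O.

ΣM about O: T·sin32°·19.5 − 2100·7.3 = 0 → T = 15330/(19.5·0.529919) = 1483.54 ≈ 1484 lb.
ΣF_x = 0: O_x − T·cos32° = 0 → O_x = 1483.54 × 0.848048 = 1258 lb.
ΣF_y = 0: O_y + T·sin32° − 2100 = 0 → O_y = 2100 − 1483.54 × 0.529919 = 1314 lb.

T = 1484 lb, O_x = 1258 lb, O_y = 1314 lb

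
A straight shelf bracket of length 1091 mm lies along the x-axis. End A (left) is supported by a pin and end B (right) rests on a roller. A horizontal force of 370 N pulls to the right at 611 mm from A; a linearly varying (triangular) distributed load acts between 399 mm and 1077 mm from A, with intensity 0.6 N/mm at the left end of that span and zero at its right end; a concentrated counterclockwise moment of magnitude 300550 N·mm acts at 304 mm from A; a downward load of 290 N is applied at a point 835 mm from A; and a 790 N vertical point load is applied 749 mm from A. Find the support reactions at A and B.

A_x = -370.0 N, A_y = 678.1 N, B_y = 605.3 N

Resultant of the triangular load: ½ × 0.6 × 678 = 203.4 N, acting at 625 mm from A (one-third of the span from the peak).
Taking moments about A: B_y·1091 − (½·0.6·678)·625 + 300550 − 290·835 − 790·749 = 0 → B_y = 660435/1091 = 605.348 ≈ 605.3 N.
ΣF_y = 0: A_y + 605.348 − ½·0.6·678 − 290 − 790 = 0 → A_y = 678.1 N.
ΣF_x = 0: A_x + 370 = 0 → A_x = -370.0 N.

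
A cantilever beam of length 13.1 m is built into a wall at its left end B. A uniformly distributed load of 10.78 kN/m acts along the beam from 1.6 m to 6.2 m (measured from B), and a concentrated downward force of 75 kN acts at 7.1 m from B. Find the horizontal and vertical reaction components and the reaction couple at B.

Resultant of the distributed load: 10.78 × 4.6 = 49.588 kN at 3.9 m from B.
ΣF_x = 0: B_x = 0.
ΣF_y = 0: B_y − 10.78·4.6 − 75 = 0 → B_y = 124.6 kN.
ΣM about B: M_B − (10.78·4.6)·3.9 − 75·7.1 = 0 → M_B = 725.9 kN·m.

B_x = 0, B_y = 124.6 kN, M_B = 725.9 kN·m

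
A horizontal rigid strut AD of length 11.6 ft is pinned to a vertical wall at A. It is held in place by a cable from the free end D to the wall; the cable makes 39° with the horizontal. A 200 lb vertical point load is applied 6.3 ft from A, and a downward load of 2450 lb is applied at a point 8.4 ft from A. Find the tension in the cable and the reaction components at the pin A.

T = 2992 lb, A_x = 2325 lb, A_y = 767.2 lb

ΣM about A: T·sin39°·11.6 − 200·6.3 − 2450·8.4 = 0 → T = 21840/(11.6·0.62932) = 2991.73 ≈ 2992 lb.
ΣF_x = 0: A_x − T·cos39° = 0 → A_x = 2991.73 × 0.777146 = 2325 lb.
ΣF_y = 0: A_y + T·sin39° − 200 − 2450 = 0 → A_y = 2650 − 2991.73 × 0.62932 = 767.2 lb.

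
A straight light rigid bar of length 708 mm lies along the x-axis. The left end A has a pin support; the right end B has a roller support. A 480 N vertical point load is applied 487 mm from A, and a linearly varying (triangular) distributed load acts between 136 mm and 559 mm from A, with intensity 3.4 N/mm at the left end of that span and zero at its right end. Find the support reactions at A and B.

A_x = 0, A_y = 587.6 N, B_y = 611.5 N

Resultant of the triangular load: ½ × 3.4 × 423 = 719.1 N, acting at 277 mm from A (one-third of the span from the peak).
ΣM about A: B_y·708 − 480·487 − (½·3.4·423)·277 = 0 → B_y = 432950.7/708 = 611.512 ≈ 611.5 N.
ΣF_y = 0: A_y + 611.512 − 480 − ½·3.4·423 = 0 → A_y = 587.6 N.
ΣF_x = 0: no horizontal applied forces, so A_x = 0.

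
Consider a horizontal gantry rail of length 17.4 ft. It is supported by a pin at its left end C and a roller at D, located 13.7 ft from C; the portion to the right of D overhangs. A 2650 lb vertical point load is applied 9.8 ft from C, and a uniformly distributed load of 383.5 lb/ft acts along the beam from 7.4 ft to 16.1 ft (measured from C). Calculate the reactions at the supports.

C_x = 0, C_y = 1229 lb, D_y = 4757 lb

Resultant of the distributed load: 383.5 × 8.7 = 3336.45 lb at 11.75 ft from C.
ΣM about C: D_y·13.7 − 2650·9.8 − (383.5·8.7)·11.75 = 0 → D_y = 65173.2875/13.7 = 4757.17 ≈ 4757 lb.
ΣF_y = 0: C_y + 4757.17 − 2650 − 383.5·8.7 = 0 → C_y = 1229 lb.
ΣF_x = 0: no horizontal applied forces, so C_x = 0.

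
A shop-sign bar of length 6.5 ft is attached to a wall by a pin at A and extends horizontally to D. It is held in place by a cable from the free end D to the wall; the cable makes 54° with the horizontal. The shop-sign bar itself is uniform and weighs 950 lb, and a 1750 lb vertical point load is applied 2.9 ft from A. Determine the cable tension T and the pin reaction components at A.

T = 1552 lb, A_x = 912.4 lb, A_y = 1444 lb

ΣM about A: T·sin54°·6.5 − 950·3.25 − 1750·2.9 = 0 → T = 8162.5/(6.5·0.809017) = 1552.22 ≈ 1552 lb.
ΣF_x = 0: A_x − T·cos54° = 0 → A_x = 1552.22 × 0.587785 = 912.4 lb.
ΣF_y = 0: A_y + T·sin54° − 950 − 1750 = 0 → A_y = 2700 − 1552.22 × 0.809017 = 1444 lb.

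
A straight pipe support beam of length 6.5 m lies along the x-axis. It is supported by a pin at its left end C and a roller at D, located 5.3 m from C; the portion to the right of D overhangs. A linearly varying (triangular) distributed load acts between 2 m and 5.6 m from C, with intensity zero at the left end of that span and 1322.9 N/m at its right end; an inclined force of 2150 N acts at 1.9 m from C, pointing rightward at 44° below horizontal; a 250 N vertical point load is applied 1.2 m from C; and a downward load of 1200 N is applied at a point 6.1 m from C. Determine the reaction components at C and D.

Resultant of the triangular load: ½ × 1322.9 × 3.6 = 2381.22 N, acting at 4.4 m from C (one-third of the span from the peak).
Moments about C: D_y·5.3 − (½·1322.9·3.6)·4.4 − 2150·sin44°·1.9 − 250·1.2 − 1200·6.1 = 0 → D_y = 20935/5.3 = 3950 N.
ΣF_y = 0: C_y + 3950 − ½·1322.9·3.6 − 2150·sin44° − 250 − 1200 = 0 → C_y = 1375 N.
ΣF_x = 0: C_x + 2150·cos44° = 0 → C_x = -1547 N.

C_x = -1547 N, C_y = 1375 N, D_y = 3950 N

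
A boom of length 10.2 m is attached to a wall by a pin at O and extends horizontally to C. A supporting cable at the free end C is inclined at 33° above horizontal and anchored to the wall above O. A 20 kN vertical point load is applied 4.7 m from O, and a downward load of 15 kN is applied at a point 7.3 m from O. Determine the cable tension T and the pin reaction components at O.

ΣM about O: T·sin33°·10.2 − 20·4.7 − 15·7.3 = 0 → T = 203.5/(10.2·0.544639) = 36.6316 ≈ 36.63 kN.
ΣF_x = 0: O_x − T·cos33° = 0 → O_x = 36.6316 × 0.838671 = 30.72 kN.
ΣF_y = 0: O_y + T·sin33° − 20 − 15 = 0 → O_y = 35 − 36.6316 × 0.544639 = 15.05 kN.

T = 36.63 kN, O_x = 30.72 kN, O_y = 15.05 kN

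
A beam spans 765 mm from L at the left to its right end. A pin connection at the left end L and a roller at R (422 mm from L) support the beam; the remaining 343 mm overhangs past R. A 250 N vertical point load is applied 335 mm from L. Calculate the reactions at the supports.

L_x = 0, L_y = 51.54 N, R_y = 198.5 N

Moments about L: R_y·422 − 250·335 = 0 → R_y = 83750/422 = 198.46 ≈ 198.5 N.
ΣF_y = 0: L_y + 198.46 − 250 = 0 → L_y = 51.54 N.
ΣF_x = 0: no horizontal applied forces, so L_x = 0.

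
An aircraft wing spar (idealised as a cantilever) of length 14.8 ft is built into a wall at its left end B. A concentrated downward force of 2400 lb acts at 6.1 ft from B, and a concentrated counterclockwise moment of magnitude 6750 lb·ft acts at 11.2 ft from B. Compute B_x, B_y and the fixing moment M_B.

B_x = 0, B_y = 2400 lb, M_B = 7890 lb·ft

ΣF_x = 0: B_x = 0.
ΣF_y = 0: B_y − 2400 = 0 → B_y = 2400 lb.
ΣM about B: M_B − 2400·6.1 + 6750 = 0 → M_B = 7890 lb·ft.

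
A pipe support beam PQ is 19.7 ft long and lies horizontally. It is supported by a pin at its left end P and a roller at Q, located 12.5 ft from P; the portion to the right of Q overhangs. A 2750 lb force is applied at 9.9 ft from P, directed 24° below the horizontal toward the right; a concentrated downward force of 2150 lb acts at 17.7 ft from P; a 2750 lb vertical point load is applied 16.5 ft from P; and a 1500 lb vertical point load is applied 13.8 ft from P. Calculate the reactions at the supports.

ΣM about P: Q_y·12.5 − 2750·sin24°·9.9 − 2150·17.7 − 2750·16.5 − 1500·13.8 = 0 → Q_y = 115203/12.5 = 9216.24 ≈ 9216 lb.
ΣF_y = 0: P_y + 9216.24 − 2750·sin24° − 2150 − 2750 − 1500 = 0 → P_y = -1698 lb.
ΣF_x = 0: P_x + 2750·cos24° = 0 → P_x = -2512 lb.

P_x = -2512 lb, P_y = -1698 lb, Q_y = 9216 lb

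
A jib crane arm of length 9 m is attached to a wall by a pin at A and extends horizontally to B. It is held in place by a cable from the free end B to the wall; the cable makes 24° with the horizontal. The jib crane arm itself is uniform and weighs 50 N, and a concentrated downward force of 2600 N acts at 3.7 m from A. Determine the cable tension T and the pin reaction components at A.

T = 2689 N, A_x = 2457 N, A_y = 1556 N

ΣM about A: T·sin24°·9 − 50·4.5 − 2600·3.7 = 0 → T = 9845/(9·0.406737) = 2689.43 ≈ 2689 N.
ΣF_x = 0: A_x − T·cos24° = 0 → A_x = 2689.43 × 0.913545 = 2457 N.
ΣF_y = 0: A_y + T·sin24° − 50 − 2600 = 0 → A_y = 2650 − 2689.43 × 0.406737 = 1556 N.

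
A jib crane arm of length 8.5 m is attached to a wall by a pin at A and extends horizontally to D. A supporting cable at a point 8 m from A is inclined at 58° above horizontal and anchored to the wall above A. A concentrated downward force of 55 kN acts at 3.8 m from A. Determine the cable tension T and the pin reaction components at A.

T = 30.81 kN, A_x = 16.32 kN, A_y = 28.88 kN

ΣM about A: T·sin58°·8 − 55·3.8 = 0 → T = 209/(8·0.848048) = 30.806 ≈ 30.81 kN.
ΣF_x = 0: A_x − T·cos58° = 0 → A_x = 30.806 × 0.529919 = 16.32 kN.
ΣF_y = 0: A_y + T·sin58° − 55 = 0 → A_y = 55 − 30.806 × 0.848048 = 28.88 kN.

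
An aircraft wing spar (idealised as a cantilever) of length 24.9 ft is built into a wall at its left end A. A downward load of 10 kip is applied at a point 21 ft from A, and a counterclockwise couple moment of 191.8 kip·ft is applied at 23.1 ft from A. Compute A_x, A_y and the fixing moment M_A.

ΣF_x = 0: A_x = 0.
ΣF_y = 0: A_y − 10 = 0 → A_y = 10.00 kip.
ΣM about A: M_A − 10·21 + 191.8 = 0 → M_A = 18.20 kip·ft.

A_x = 0, A_y = 10.00 kip, M_A = 18.20 kip·ft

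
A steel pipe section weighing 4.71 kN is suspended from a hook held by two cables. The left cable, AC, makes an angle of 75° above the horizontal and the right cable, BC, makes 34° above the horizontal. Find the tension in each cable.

T_AC = 4.130 kN, T_BC = 1.289 kN

ΣF_x = 0: −T_AC·cos75° + T_BC·cos34° = 0 → T_BC = 0.312192·T_AC.
ΣF_y = 0: T_AC·sin75° + T_BC·sin34° = 4.71.
Substitute: T_AC·(0.965926 + 0.312192·0.559193) = 4.71 → T_AC = 4.12976 ≈ 4.130 kN.
Then T_BC = 0.312192 × 4.12976 = 1.289 kN.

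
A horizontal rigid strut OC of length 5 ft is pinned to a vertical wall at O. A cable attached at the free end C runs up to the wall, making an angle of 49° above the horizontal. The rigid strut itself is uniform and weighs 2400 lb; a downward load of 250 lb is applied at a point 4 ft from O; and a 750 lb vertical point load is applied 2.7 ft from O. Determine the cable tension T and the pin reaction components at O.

ΣM about O: T·sin49°·5 − 2400·2.5 − 250·4 − 750·2.7 = 0 → T = 9025/(5·0.75471) = 2391.65 ≈ 2392 lb.
ΣF_x = 0: O_x − T·cos49° = 0 → O_x = 2391.65 × 0.656059 = 1569 lb.
ΣF_y = 0: O_y + T·sin49° − 2400 − 250 − 750 = 0 → O_y = 3400 − 2391.65 × 0.75471 = 1595 lb.

T = 2392 lb, O_x = 1569 lb, O_y = 1595 lb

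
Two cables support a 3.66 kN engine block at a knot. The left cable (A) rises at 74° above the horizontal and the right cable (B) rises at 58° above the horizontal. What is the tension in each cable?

T_A = 2.610 kN, T_B = 1.358 kN

ΣF_x = 0: −T_A·cos74° + T_B·cos58° = 0 → T_B = 0.52015·T_A.
ΣF_y = 0: T_A·sin74° + T_B·sin58° = 3.66.
Substitute: T_A·(0.961262 + 0.52015·0.848048) = 3.66 → T_A = 2.60986 ≈ 2.610 kN.
Then T_B = 0.52015 × 2.60986 = 1.358 kN.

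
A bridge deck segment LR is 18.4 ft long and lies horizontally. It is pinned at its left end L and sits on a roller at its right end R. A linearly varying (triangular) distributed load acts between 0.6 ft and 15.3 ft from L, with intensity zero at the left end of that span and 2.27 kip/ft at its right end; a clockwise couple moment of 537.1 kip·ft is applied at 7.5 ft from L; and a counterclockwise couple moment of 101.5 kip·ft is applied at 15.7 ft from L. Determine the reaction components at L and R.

Resultant of the triangular load: ½ × 2.27 × 14.7 = 16.6845 kip, acting at 10.4 ft from L (one-third of the span from the peak).
ΣM about L: R_y·18.4 − (½·2.27·14.7)·10.4 − 537.1 + 101.5 = 0 → R_y = 609.1188/18.4 = 33.1043 ≈ 33.10 kip.
ΣF_y = 0: L_y + 33.1043 − ½·2.27·14.7 = 0 → L_y = -16.42 kip.
ΣF_x = 0: no horizontal applied forces, so L_x = 0.

L_x = 0, L_y = -16.42 kip, R_y = 33.10 kip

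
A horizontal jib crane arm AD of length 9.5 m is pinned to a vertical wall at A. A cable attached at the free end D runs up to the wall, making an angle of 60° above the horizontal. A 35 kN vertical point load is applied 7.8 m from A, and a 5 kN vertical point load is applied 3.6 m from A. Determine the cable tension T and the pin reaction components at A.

T = 35.37 kN, A_x = 17.69 kN, A_y = 9.368 kN

ΣM about A: T·sin60°·9.5 − 35·7.8 − 5·3.6 = 0 → T = 291/(9.5·0.866025) = 35.3703 ≈ 35.37 kN.
ΣF_x = 0: A_x − T·cos60° = 0 → A_x = 35.3703 × 0.5 = 17.69 kN.
ΣF_y = 0: A_y + T·sin60° − 35 − 5 = 0 → A_y = 40 − 35.3703 × 0.866025 = 9.368 kN.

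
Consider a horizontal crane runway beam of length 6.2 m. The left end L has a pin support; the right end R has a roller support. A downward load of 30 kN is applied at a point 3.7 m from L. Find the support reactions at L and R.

Taking moments about L: R_y·6.2 − 30·3.7 = 0 → R_y = 111/6.2 = 17.9032 ≈ 17.90 kN.
ΣF_y = 0: L_y + 17.9032 − 30 = 0 → L_y = 12.10 kN.
ΣF_x = 0: no horizontal applied forces, so L_x = 0.

L_x = 0, L_y = 12.10 kN, R_y = 17.90 kN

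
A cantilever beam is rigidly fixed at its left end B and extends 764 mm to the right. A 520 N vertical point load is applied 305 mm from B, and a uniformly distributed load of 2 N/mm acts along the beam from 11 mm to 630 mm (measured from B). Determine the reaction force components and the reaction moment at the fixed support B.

B_x = 0, B_y = 1758 N, M_B = 555400 N·mm

Resultant of the distributed load: 2 × 619 = 1238 N at 320.5 mm from B.
ΣF_x = 0: B_x = 0.
ΣF_y = 0: B_y − 520 − 2·619 = 0 → B_y = 1758 N.
ΣM about B: M_B − 520·305 − (2·619)·320.5 = 0 → M_B = 555400 N·mm.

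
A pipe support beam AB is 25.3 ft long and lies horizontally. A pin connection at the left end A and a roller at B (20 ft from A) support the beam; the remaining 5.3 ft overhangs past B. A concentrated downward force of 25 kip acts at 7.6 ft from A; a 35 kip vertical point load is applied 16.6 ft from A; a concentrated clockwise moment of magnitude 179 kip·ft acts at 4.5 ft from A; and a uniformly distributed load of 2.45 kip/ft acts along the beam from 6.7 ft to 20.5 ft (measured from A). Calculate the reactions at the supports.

A_x = 0, A_y = 23.32 kip, B_y = 70.49 kip

Resultant of the distributed load: 2.45 × 13.8 = 33.81 kip at 13.6 ft from A.
ΣM about A: B_y·20 − 25·7.6 − 35·16.6 − 179 − (2.45·13.8)·13.6 = 0 → B_y = 1409.816/20 = 70.4908 ≈ 70.49 kip.
ΣF_y = 0: A_y + 70.4908 − 25 − 35 − 2.45·13.8 = 0 → A_y = 23.32 kip.
ΣF_x = 0: no horizontal applied forces, so A_x = 0.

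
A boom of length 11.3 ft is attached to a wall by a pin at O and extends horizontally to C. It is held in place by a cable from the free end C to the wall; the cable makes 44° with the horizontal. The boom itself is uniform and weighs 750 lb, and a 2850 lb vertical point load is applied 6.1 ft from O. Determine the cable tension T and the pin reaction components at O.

T = 2755 lb, O_x = 1981 lb, O_y = 1687 lb

ΣM about O: T·sin44°·11.3 − 750·5.65 − 2850·6.1 = 0 → T = 21622.5/(11.3·0.694658) = 2754.59 ≈ 2755 lb.
ΣF_x = 0: O_x − T·cos44° = 0 → O_x = 2754.59 × 0.71934 = 1981 lb.
ΣF_y = 0: O_y + T·sin44° − 750 − 2850 = 0 → O_y = 3600 − 2754.59 × 0.694658 = 1687 lb.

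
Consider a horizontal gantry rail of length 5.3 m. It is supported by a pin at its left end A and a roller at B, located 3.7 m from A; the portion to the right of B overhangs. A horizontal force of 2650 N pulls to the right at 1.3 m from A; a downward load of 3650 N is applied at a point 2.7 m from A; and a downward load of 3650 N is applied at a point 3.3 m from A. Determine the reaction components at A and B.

ΣM about A: B_y·3.7 − 3650·2.7 − 3650·3.3 = 0 → B_y = 21900/3.7 = 5918.92 ≈ 5919 N.
ΣF_y = 0: A_y + 5918.92 − 3650 − 3650 = 0 → A_y = 1381 N.
ΣF_x = 0: A_x + 2650 = 0 → A_x = -2650 N.

A_x = -2650 N, A_y = 1381 N, B_y = 5919 N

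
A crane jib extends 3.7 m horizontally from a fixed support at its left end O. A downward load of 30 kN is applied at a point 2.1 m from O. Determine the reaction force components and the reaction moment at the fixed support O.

O_x = 0, O_y = 30.00 kN, M_O = 63.00 kN·m

ΣF_x = 0: O_x = 0.
ΣF_y = 0: O_y − 30 = 0 → O_y = 30.00 kN.
ΣM about O: M_O − 30·2.1 = 0 → M_O = 63.00 kN·m.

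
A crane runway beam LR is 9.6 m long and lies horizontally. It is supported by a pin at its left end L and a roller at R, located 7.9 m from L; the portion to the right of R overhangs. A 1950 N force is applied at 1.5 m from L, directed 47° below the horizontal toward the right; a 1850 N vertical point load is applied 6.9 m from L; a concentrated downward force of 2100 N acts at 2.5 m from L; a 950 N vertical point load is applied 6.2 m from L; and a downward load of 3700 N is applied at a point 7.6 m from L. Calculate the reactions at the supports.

ΣM about L: R_y·7.9 − 1950·sin47°·1.5 − 1850·6.9 − 2100·2.5 − 950·6.2 − 3700·7.6 = 0 → R_y = 54164.2/7.9 = 6856.23 ≈ 6856 N.
ΣF_y = 0: L_y + 6856.23 − 1950·sin47° − 1850 − 2100 − 950 − 3700 = 0 → L_y = 3170 N.
ΣF_x = 0: L_x + 1950·cos47° = 0 → L_x = -1330 N.

L_x = -1330 N, L_y = 3170 N, R_y = 6856 N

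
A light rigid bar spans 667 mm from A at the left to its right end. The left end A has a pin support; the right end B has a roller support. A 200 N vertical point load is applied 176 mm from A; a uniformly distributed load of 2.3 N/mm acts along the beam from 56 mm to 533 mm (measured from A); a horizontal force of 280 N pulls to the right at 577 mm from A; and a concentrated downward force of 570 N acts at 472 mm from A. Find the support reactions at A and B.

A_x = -280.0 N, A_y = 926.6 N, B_y = 940.5 N

Resultant of the distributed load: 2.3 × 477 = 1097.1 N at 294.5 mm from A.
Taking moments about A: B_y·667 − 200·176 − (2.3·477)·294.5 − 570·472 = 0 → B_y = 627335.95/667 = 940.534 ≈ 940.5 N.
ΣF_y = 0: A_y + 940.534 − 200 − 2.3·477 − 570 = 0 → A_y = 926.6 N.
ΣF_x = 0: A_x + 280 = 0 → A_x = -280.0 N.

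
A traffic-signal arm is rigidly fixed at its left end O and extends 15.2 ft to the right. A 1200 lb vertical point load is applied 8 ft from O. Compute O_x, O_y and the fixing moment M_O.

O_x = 0, O_y = 1200 lb, M_O = 9600 lb·ft

ΣF_x = 0: O_x = 0.
ΣF_y = 0: O_y − 1200 = 0 → O_y = 1200 lb.
ΣM about O: M_O − 1200·8 = 0 → M_O = 9600 lb·ft.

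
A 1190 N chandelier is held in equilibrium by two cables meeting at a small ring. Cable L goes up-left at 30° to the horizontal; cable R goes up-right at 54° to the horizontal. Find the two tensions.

ΣF_x = 0: −T_L·cos30° + T_R·cos54° = 0 → T_R = 1.47337·T_L.
ΣF_y = 0: T_L·sin30° + T_R·sin54° = 1190.
Substitute: T_L·(0.5 + 1.47337·0.809017) = 1190 → T_L = 703.317 ≈ 703.3 N.
Then T_R = 1.47337 × 703.317 = 1036 N.

T_L = 703.3 N, T_R = 1036 N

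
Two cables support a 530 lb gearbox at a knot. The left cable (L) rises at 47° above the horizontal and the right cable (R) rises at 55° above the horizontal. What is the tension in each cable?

T_L = 310.8 lb, T_R = 369.5 lb

ΣF_x = 0: −T_L·cos47° + T_R·cos55° = 0 → T_R = 1.18903·T_L.
ΣF_y = 0: T_L·sin47° + T_R·sin55° = 530.
Substitute: T_L·(0.731354 + 1.18903·0.819152) = 530 → T_L = 310.787 ≈ 310.8 lb.
Then T_R = 1.18903 × 310.787 = 369.5 lb.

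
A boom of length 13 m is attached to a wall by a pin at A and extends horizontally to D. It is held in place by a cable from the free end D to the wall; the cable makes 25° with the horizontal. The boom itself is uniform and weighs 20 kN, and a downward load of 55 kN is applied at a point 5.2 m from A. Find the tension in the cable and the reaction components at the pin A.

ΣM about A: T·sin25°·13 − 20·6.5 − 55·5.2 = 0 → T = 416/(13·0.422618) = 75.7185 ≈ 75.72 kN.
ΣF_x = 0: A_x − T·cos25° = 0 → A_x = 75.7185 × 0.906308 = 68.62 kN.
ΣF_y = 0: A_y + T·sin25° − 20 − 55 = 0 → A_y = 75 − 75.7185 × 0.422618 = 43.00 kN.

T = 75.72 kN, A_x = 68.62 kN, A_y = 43.00 kN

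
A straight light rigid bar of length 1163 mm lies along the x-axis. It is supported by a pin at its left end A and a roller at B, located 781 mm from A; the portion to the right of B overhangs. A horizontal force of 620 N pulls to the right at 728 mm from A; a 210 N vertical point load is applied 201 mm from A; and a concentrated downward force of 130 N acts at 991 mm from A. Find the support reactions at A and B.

Moments about A: B_y·781 − 210·201 − 130·991 = 0 → B_y = 171040/781 = 219.001 ≈ 219.0 N.
ΣF_y = 0: A_y + 219.001 − 210 − 130 = 0 → A_y = 121.0 N.
ΣF_x = 0: A_x + 620 = 0 → A_x = -620.0 N.

A_x = -620.0 N, A_y = 121.0 N, B_y = 219.0 N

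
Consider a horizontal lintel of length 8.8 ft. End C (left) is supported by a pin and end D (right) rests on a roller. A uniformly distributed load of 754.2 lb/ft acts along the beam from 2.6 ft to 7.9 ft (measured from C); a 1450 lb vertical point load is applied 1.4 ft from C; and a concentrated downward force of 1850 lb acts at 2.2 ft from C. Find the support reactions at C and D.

Resultant of the distributed load: 754.2 × 5.3 = 3997.26 lb at 5.25 ft from C.
Taking moments about C: D_y·8.8 − (754.2·5.3)·5.25 − 1450·1.4 − 1850·2.2 = 0 → D_y = 27085.615/8.8 = 3077.91 ≈ 3078 lb.
ΣF_y = 0: C_y + 3077.91 − 754.2·5.3 − 1450 − 1850 = 0 → C_y = 4219 lb.
ΣF_x = 0: no horizontal applied forces, so C_x = 0.

C_x = 0, C_y = 4219 lb, D_y = 3078 lb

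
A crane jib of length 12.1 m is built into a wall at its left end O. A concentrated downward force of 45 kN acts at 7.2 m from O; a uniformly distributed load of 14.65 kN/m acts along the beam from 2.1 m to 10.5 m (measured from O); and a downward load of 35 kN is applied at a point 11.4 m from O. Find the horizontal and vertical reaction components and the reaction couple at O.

Resultant of the distributed load: 14.65 × 8.4 = 123.06 kN at 6.3 m from O.
ΣF_x = 0: O_x = 0.
ΣF_y = 0: O_y − 45 − 14.65·8.4 − 35 = 0 → O_y = 203.1 kN.
ΣM about O: M_O − 45·7.2 − (14.65·8.4)·6.3 − 35·11.4 = 0 → M_O = 1498 kN·m.

O_x = 0, O_y = 203.1 kN, M_O = 1498 kN·m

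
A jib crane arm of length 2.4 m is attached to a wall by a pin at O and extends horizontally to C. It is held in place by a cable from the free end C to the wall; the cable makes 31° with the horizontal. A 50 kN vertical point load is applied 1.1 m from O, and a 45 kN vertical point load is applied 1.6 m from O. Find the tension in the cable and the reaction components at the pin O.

ΣM about O: T·sin31°·2.4 − 50·1.1 − 45·1.6 = 0 → T = 127/(2.4·0.515038) = 102.743 ≈ 102.7 kN.
ΣF_x = 0: O_x − T·cos31° = 0 → O_x = 102.743 × 0.857167 = 88.07 kN.
ΣF_y = 0: O_y + T·sin31° − 50 − 45 = 0 → O_y = 95 − 102.743 × 0.515038 = 42.08 kN.

T = 102.7 kN, O_x = 88.07 kN, O_y = 42.08 kN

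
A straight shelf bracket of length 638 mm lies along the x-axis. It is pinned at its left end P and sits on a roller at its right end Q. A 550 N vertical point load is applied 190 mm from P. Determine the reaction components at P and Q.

Taking moments about P: Q_y·638 − 550·190 = 0 → Q_y = 104500/638 = 163.793 ≈ 163.8 N.
ΣF_y = 0: P_y + 163.793 − 550 = 0 → P_y = 386.2 N.
ΣF_x = 0: no horizontal applied forces, so P_x = 0.

P_x = 0, P_y = 386.2 N, Q_y = 163.8 N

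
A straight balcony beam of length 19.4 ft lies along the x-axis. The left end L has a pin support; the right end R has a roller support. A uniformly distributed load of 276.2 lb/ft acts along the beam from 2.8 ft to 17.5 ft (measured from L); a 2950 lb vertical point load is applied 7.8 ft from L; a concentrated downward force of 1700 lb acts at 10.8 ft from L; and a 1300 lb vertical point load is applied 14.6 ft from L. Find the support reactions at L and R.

Resultant of the distributed load: 276.2 × 14.7 = 4060.14 lb at 10.15 ft from L.
Taking moments about L: R_y·19.4 − (276.2·14.7)·10.15 − 2950·7.8 − 1700·10.8 − 1300·14.6 = 0 → R_y = 101560.421/19.4 = 5235.07 ≈ 5235 lb.
ΣF_y = 0: L_y + 5235.07 − 276.2·14.7 − 2950 − 1700 − 1300 = 0 → L_y = 4775 lb.
ΣF_x = 0: no horizontal applied forces, so L_x = 0.

L_x = 0, L_y = 4775 lb, R_y = 5235 lb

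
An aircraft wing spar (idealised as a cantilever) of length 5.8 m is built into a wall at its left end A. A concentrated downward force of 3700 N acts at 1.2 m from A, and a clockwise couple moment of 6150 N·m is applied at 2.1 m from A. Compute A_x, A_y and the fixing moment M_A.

A_x = 0, A_y = 3700 N, M_A = 10590 N·m

ΣF_x = 0: A_x = 0.
ΣF_y = 0: A_y − 3700 = 0 → A_y = 3700 N.
ΣM about A: M_A − 3700·1.2 − 6150 = 0 → M_A = 10590 N·m.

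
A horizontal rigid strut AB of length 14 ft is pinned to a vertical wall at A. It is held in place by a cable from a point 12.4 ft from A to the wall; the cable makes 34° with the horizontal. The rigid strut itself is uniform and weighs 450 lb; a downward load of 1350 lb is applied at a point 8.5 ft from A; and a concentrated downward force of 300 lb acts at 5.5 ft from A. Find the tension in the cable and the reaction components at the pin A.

T = 2347 lb, A_x = 1946 lb, A_y = 787.5 lb

ΣM about A: T·sin34°·12.4 − 450·7 − 1350·8.5 − 300·5.5 = 0 → T = 16275/(12.4·0.559193) = 2347.13 ≈ 2347 lb.
ΣF_x = 0: A_x − T·cos34° = 0 → A_x = 2347.13 × 0.829038 = 1946 lb.
ΣF_y = 0: A_y + T·sin34° − 450 − 1350 − 300 = 0 → A_y = 2100 − 2347.13 × 0.559193 = 787.5 lb.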